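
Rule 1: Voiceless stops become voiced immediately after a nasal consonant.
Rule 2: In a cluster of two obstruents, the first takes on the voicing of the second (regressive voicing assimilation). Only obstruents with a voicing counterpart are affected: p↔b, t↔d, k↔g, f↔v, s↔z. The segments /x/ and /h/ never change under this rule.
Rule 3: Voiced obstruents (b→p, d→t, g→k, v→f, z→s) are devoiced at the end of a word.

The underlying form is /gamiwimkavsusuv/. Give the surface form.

Rule 1 (post-nasal voicing): /k/ is a voiceless stop immediately after the nasal /m/, so it voices to [g]. /gamiwimkavsusuv/ → gamiwimgavsusuv.
Rule 2 (regressive voicing assimilation): /v/ precedes the voiceless obstruent /s/, so it devoices to [f] by assimilation. /gamiwimgavsusuv/ → gamiwimgafsusuv.
Rule 3 (final devoicing): /v/ is a voiced obstruent in word-final position, so it devoices to [f]. /gamiwimgafsusuv/ → gamiwimgafsusuf.

gamiwimgafsusuf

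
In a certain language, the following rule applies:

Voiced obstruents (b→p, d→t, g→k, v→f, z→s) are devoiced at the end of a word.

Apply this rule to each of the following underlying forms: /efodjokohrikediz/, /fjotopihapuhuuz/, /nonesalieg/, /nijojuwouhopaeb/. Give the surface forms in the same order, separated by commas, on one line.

/efodjokohrikediz/: /z/ is a voiced obstruent in word-final position, so it devoices to [s]. → [efodjokohrikedis].
/fjotopihapuhuuz/: /z/ is a voiced obstruent in word-final position, so it devoices to [s]. → [fjotopihapuhuus].
/nonesalieg/: /g/ is a voiced obstruent in word-final position, so it devoices to [k]. → [nonesaliek].
/nijojuwouhopaeb/: /b/ is a voiced obstruent in word-final position, so it devoices to [p]. → [nijojuwouhopaep].

efodjokohrikedis, fjotopihapuhuus, nonesaliek, nijojuwouhopaep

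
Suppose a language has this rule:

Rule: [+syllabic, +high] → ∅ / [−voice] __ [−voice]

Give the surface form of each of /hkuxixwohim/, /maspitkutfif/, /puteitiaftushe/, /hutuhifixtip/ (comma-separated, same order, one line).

hkxxwohim, masptktff, pteitiaftshe, hthfxtp

/hkuxixwohim/: /u/ is a high vowel flanked by voiceless consonants /k/ and /x/, so it deletes. /i/ is a high vowel flanked by voiceless consonants /x/ and /x/, so it deletes. → [hkxxwohim].
/maspitkutfif/: /i/ is a high vowel flanked by voiceless consonants /p/ and /t/, so it deletes. /u/ is a high vowel flanked by voiceless consonants /k/ and /t/, so it deletes. /i/ is a high vowel flanked by voiceless consonants /f/ and /f/, so it deletes. → [masptktff].
/puteitiaftushe/: /u/ is a high vowel flanked by voiceless consonants /p/ and /t/, so it deletes. /u/ is a high vowel flanked by voiceless consonants /t/ and /s/, so it deletes. → [pteitiaftshe].
/hutuhifixtip/: /u/ is a high vowel flanked by voiceless consonants /h/ and /t/, so it deletes. /u/ is a high vowel flanked by voiceless consonants /t/ and /h/, so it deletes. /i/ is a high vowel flanked by voiceless consonants /h/ and /f/, so it deletes. /i/ is a high vowel flanked by voiceless consonants /f/ and /x/, so it deletes. /i/ is a high vowel flanked by voiceless consonants /t/ and /p/, so it deletes. → [hthfxtp].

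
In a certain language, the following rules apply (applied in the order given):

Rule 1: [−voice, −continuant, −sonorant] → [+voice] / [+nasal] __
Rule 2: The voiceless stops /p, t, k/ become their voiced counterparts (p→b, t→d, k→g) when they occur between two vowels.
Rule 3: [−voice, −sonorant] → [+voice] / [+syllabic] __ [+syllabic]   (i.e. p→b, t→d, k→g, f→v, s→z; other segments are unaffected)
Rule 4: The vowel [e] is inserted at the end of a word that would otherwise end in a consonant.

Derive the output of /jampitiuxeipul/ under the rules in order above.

Rule 1 (post-nasal voicing): /p/ is a voiceless stop immediately after the nasal /m/, so it voices to [b]. /jampitiuxeipul/ → jambitiuxeipul.
Rule 2 (intervocalic voicing): /t/ is a voiceless stop between vowels /i/ and /i/, so it voices to [d]. /p/ is a voiceless stop between vowels /i/ and /u/, so it voices to [b]. /jambitiuxeipul/ → jambidiuxeibul.
Rule 3 (intervocalic voicing): no segment meets the environment; /jambidiuxeibul/ is unchanged.
Rule 4 (final e-epenthesis): the form ends in the consonant /l/, so [e] is inserted word-finally. /jambidiuxeibul/ → jambidiuxeibule.

jambidiuxeibule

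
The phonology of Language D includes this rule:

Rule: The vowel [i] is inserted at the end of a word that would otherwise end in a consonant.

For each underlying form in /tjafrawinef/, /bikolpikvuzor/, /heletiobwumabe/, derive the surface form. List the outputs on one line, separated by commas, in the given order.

tjafrawinefi, bikolpikvuzori, heletiobwumabe

/tjafrawinef/: the form ends in the consonant /f/, so [i] is inserted word-finally. → [tjafrawinefi].
/bikolpikvuzor/: the form ends in the consonant /r/, so [i] is inserted word-finally. → [bikolpikvuzori].
/heletiobwumabe/: the rule's environment is not met; surfaces unchanged as [heletiobwumabe].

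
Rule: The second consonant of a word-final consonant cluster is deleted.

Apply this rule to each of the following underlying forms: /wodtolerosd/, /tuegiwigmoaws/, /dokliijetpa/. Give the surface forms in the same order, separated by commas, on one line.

wodtoleros, tuegiwigmoaw, dokliijetpa

/wodtolerosd/: /d/ is the second consonant of a word-final cluster /sd/, so it deletes. → [wodtoleros].
/tuegiwigmoaws/: /s/ is the second consonant of a word-final cluster /ws/, so it deletes. → [tuegiwigmoaw].
/dokliijetpa/: the rule's environment is not met; surfaces unchanged as [dokliijetpa].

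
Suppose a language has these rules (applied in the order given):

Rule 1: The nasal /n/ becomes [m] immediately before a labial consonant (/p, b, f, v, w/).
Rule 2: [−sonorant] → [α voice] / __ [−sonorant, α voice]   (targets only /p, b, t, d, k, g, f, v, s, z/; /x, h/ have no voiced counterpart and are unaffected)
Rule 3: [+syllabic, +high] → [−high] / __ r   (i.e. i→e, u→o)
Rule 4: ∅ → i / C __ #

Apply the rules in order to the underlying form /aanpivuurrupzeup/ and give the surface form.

aampivuorrubzeupi

Rule 1 (nasal place assimilation): /n/ precedes the labial consonant /p/, so it assimilates in place to [m]. /aanpivuurrupzeup/ → aampivuurrupzeup.
Rule 2 (regressive voicing assimilation): /p/ precedes the voiced obstruent /z/, so it voices to [b] by assimilation. /aampivuurrupzeup/ → aampivuurrubzeup.
Rule 3 (pre-rhotic lowering): /u/ is a high vowel immediately before /r/, so it lowers to [o]. /aampivuurrubzeup/ → aampivuorrubzeup.
Rule 4 (final i-epenthesis): the form ends in the consonant /p/, so [i] is inserted word-finally. /aampivuorrubzeup/ → aampivuorrubzeupi.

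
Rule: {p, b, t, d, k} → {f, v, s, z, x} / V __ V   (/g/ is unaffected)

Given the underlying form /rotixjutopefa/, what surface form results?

/t/ is a stop between vowels /o/ and /i/, so it spirantizes to the fricative [s].
/t/ is a stop between vowels /u/ and /o/, so it spirantizes to the fricative [s].
/p/ is a stop between vowels /o/ and /e/, so it spirantizes to the fricative [f].
Surface form: [rosixjusofefa].

rosixjusofefa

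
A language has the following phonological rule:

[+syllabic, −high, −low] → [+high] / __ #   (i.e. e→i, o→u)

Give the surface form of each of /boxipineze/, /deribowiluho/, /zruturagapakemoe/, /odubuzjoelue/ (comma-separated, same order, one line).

boxipinezi, deribowiluhu, zruturagapakemoi, odubuzjoelui

/boxipineze/: /e/ is a mid vowel in word-final position, so it raises to [i]. → [boxipinezi].
/deribowiluho/: /o/ is a mid vowel in word-final position, so it raises to [u]. → [deribowiluhu].
/zruturagapakemoe/: /e/ is a mid vowel in word-final position, so it raises to [i]. → [zruturagapakemoi].
/odubuzjoelue/: /e/ is a mid vowel in word-final position, so it raises to [i]. → [odubuzjoelui].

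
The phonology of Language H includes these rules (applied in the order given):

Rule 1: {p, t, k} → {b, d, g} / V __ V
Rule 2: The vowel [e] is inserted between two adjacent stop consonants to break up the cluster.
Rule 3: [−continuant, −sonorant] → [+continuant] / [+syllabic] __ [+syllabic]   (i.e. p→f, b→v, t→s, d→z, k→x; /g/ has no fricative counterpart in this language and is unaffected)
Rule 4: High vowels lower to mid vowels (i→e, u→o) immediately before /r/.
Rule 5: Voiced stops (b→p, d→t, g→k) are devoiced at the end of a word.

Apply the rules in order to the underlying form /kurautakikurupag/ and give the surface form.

korauzagigoruvak

Rule 1 (intervocalic voicing): /t/ is a voiceless stop between vowels /u/ and /a/, so it voices to [d]. /k/ is a voiceless stop between vowels /a/ and /i/, so it voices to [g]. /k/ is a voiceless stop between vowels /i/ and /u/, so it voices to [g]. /p/ is a voiceless stop between vowels /u/ and /a/, so it voices to [b]. /kurautakikurupag/ → kuraudagigurubag.
Rule 2 (stop-cluster e-epenthesis): no segment meets the environment; /kuraudagigurubag/ is unchanged.
Rule 3 (intervocalic spirantization): /d/ is a stop between vowels /u/ and /a/, so it spirantizes to the fricative [z]. /b/ is a stop between vowels /u/ and /a/, so it spirantizes to the fricative [v]. /kuraudagigurubag/ → kurauzagiguruvag.
Rule 4 (pre-rhotic lowering): /u/ is a high vowel immediately before /r/, so it lowers to [o]. /u/ is a high vowel immediately before /r/, so it lowers to [o]. /kurauzagiguruvag/ → korauzagigoruvag.
Rule 5 (final devoicing): /g/ is a voiced stop in word-final position, so it devoices to [k]. /korauzagigoruvag/ → korauzagigoruvak.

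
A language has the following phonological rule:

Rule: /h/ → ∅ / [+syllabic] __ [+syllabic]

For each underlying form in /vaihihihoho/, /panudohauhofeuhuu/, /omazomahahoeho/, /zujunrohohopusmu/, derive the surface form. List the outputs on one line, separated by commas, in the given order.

vaiiioo, panudoauofeuuu, omazomaaoeo, zujunrooopusmu

/vaihihihoho/: /h/ occurs between vowels /i/ and /i/, so it deletes. /h/ occurs between vowels /i/ and /i/, so it deletes. /h/ occurs between vowels /i/ and /o/, so it deletes. /h/ occurs between vowels /o/ and /o/, so it deletes. → [vaiiioo].
/panudohauhofeuhuu/: /h/ occurs between vowels /o/ and /a/, so it deletes. /h/ occurs between vowels /u/ and /o/, so it deletes. /h/ occurs between vowels /u/ and /u/, so it deletes. → [panudoauofeuuu].
/omazomahahoeho/: /h/ occurs between vowels /a/ and /a/, so it deletes. /h/ occurs between vowels /a/ and /o/, so it deletes. /h/ occurs between vowels /e/ and /o/, so it deletes. → [omazomaaoeo].
/zujunrohohopusmu/: /h/ occurs between vowels /o/ and /o/, so it deletes. /h/ occurs between vowels /o/ and /o/, so it deletes. → [zujunrooopusmu].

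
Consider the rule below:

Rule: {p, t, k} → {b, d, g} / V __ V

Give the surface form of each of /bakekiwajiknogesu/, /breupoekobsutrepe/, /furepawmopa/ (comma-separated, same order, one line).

/bakekiwajiknogesu/: /k/ is a voiceless stop between vowels /a/ and /e/, so it voices to [g]. /k/ is a voiceless stop between vowels /e/ and /i/, so it voices to [g]. → [bagegiwajiknogesu].
/breupoekobsutrepe/: /p/ is a voiceless stop between vowels /u/ and /o/, so it voices to [b]. /k/ is a voiceless stop between vowels /e/ and /o/, so it voices to [g]. /p/ is a voiceless stop between vowels /e/ and /e/, so it voices to [b]. → [breuboegobsutrebe].
/furepawmopa/: /p/ is a voiceless stop between vowels /e/ and /a/, so it voices to [b]. /p/ is a voiceless stop between vowels /o/ and /a/, so it voices to [b]. → [furebawmoba].

bagegiwajiknogesu, breuboegobsutrebe, furebawmoba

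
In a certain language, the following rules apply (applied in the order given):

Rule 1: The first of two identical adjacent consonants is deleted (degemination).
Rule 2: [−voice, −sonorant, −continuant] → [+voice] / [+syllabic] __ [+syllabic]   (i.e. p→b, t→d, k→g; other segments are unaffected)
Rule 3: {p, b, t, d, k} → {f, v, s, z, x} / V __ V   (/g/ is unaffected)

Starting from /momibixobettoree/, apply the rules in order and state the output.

Rule 1 (degemination): /tt/ is a geminate; the first /t/ deletes. /momibixobettoree/ → momibixobetoree.
Rule 2 (intervocalic voicing): /t/ is a voiceless stop between vowels /e/ and /o/, so it voices to [d]. /momibixobetoree/ → momibixobedoree.
Rule 3 (intervocalic spirantization): /b/ is a stop between vowels /i/ and /i/, so it spirantizes to the fricative [v]. /b/ is a stop between vowels /o/ and /e/, so it spirantizes to the fricative [v]. /d/ is a stop between vowels /e/ and /o/, so it spirantizes to the fricative [z]. /momibixobedoree/ → momivixovezoree.

momivixovezoree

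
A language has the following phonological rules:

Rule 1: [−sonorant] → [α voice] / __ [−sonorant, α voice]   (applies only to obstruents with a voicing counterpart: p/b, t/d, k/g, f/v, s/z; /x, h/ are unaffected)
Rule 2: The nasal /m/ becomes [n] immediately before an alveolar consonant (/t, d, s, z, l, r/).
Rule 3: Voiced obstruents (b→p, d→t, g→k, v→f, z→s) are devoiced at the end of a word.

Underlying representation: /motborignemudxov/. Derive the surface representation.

Rule 1 (regressive voicing assimilation): /t/ precedes the voiced obstruent /b/, so it voices to [d] by assimilation. /d/ precedes the voiceless obstruent /x/, so it devoices to [t] by assimilation. /motborignemudxov/ → modborignemutxov.
Rule 2 (nasal place assimilation): no segment meets the environment; /modborignemutxov/ is unchanged.
Rule 3 (final devoicing): /v/ is a voiced obstruent in word-final position, so it devoices to [f]. /modborignemutxov/ → modborignemutxof.

modborignemutxof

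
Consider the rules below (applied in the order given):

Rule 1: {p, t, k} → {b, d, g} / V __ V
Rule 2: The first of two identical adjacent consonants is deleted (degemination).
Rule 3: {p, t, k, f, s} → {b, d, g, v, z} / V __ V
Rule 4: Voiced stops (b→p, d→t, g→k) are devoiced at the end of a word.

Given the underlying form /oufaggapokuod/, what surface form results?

ouvagaboguot

Rule 1 (intervocalic voicing): /p/ is a voiceless stop between vowels /a/ and /o/, so it voices to [b]. /k/ is a voiceless stop between vowels /o/ and /u/, so it voices to [g]. /oufaggapokuod/ → oufaggaboguod.
Rule 2 (degemination): /gg/ is a geminate; the first /g/ deletes. /oufaggaboguod/ → oufagaboguod.
Rule 3 (intervocalic voicing): /f/ is a voiceless obstruent between vowels /u/ and /a/, so it voices to [v]. /oufagaboguod/ → ouvagaboguod.
Rule 4 (final devoicing): /d/ is a voiced stop in word-final position, so it devoices to [t]. /ouvagaboguod/ → ouvagaboguot.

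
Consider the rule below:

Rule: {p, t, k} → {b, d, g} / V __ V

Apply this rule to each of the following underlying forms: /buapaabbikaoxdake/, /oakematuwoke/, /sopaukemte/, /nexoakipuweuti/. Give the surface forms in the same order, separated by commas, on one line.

buabaabbigaoxdage, oagemaduwoge, sobaugemte, nexoagibuweudi

/buapaabbikaoxdake/: /p/ is a voiceless stop between vowels /a/ and /a/, so it voices to [b]. /k/ is a voiceless stop between vowels /i/ and /a/, so it voices to [g]. /k/ is a voiceless stop between vowels /a/ and /e/, so it voices to [g]. → [buabaabbigaoxdage].
/oakematuwoke/: /k/ is a voiceless stop between vowels /a/ and /e/, so it voices to [g]. /t/ is a voiceless stop between vowels /a/ and /u/, so it voices to [d]. /k/ is a voiceless stop between vowels /o/ and /e/, so it voices to [g]. → [oagemaduwoge].
/sopaukemte/: /p/ is a voiceless stop between vowels /o/ and /a/, so it voices to [b]. /k/ is a voiceless stop between vowels /u/ and /e/, so it voices to [g]. → [sobaugemte].
/nexoakipuweuti/: /k/ is a voiceless stop between vowels /a/ and /i/, so it voices to [g]. /p/ is a voiceless stop between vowels /i/ and /u/, so it voices to [b]. /t/ is a voiceless stop between vowels /u/ and /i/, so it voices to [d]. → [nexoagibuweudi].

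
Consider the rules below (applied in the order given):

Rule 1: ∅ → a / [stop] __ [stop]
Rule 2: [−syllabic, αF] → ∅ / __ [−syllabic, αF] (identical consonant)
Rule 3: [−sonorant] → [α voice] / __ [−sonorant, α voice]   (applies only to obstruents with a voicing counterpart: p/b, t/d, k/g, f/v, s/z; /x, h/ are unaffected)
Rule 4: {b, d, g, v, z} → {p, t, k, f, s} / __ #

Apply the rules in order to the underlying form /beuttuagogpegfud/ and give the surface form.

beutatuagogapekfut

Rule 1 (stop-cluster a-epenthesis): /t/ and /t/ form a stop–stop cluster, so [a] is inserted between them. /g/ and /p/ form a stop–stop cluster, so [a] is inserted between them. /beuttuagogpegfud/ → beutatuagogapegfud.
Rule 2 (degemination): no segment meets the environment; /beutatuagogapegfud/ is unchanged.
Rule 3 (regressive voicing assimilation): /g/ precedes the voiceless obstruent /f/, so it devoices to [k] by assimilation. /beutatuagogapegfud/ → beutatuagogapekfud.
Rule 4 (final devoicing): /d/ is a voiced obstruent in word-final position, so it devoices to [t]. /beutatuagogapekfud/ → beutatuagogapekfut.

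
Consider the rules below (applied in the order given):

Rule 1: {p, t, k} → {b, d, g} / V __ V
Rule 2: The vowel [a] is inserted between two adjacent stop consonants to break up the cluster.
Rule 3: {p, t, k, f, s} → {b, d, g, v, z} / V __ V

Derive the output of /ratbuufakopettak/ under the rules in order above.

Rule 1 (intervocalic voicing): /k/ is a voiceless stop between vowels /a/ and /o/, so it voices to [g]. /p/ is a voiceless stop between vowels /o/ and /e/, so it voices to [b]. /ratbuufakopettak/ → ratbuufagobettak.
Rule 2 (stop-cluster a-epenthesis): /t/ and /b/ form a stop–stop cluster, so [a] is inserted between them. /t/ and /t/ form a stop–stop cluster, so [a] is inserted between them. /ratbuufagobettak/ → ratabuufagobetatak.
Rule 3 (intervocalic voicing): /t/ is a voiceless obstruent between vowels /a/ and /a/, so it voices to [d]. /f/ is a voiceless obstruent between vowels /u/ and /a/, so it voices to [v]. /t/ is a voiceless obstruent between vowels /e/ and /a/, so it voices to [d]. /t/ is a voiceless obstruent between vowels /a/ and /a/, so it voices to [d]. /ratabuufagobetatak/ → radabuuvagobedadak.

radabuuvagobedadak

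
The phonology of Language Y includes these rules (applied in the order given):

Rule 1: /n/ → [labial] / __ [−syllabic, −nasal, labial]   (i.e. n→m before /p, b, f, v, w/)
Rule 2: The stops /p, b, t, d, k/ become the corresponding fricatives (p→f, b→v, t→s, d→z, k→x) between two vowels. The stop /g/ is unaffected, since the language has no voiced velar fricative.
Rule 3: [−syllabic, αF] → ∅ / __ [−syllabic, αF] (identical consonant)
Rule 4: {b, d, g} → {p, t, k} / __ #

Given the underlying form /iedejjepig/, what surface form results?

Rule 1 (nasal place assimilation): no segment meets the environment; /iedejjepig/ is unchanged.
Rule 2 (intervocalic spirantization): /d/ is a stop between vowels /e/ and /e/, so it spirantizes to the fricative [z]. /p/ is a stop between vowels /e/ and /i/, so it spirantizes to the fricative [f]. /iedejjepig/ → iezejjefig.
Rule 3 (degemination): /jj/ is a geminate; the first /j/ deletes. /iezejjefig/ → iezejefig.
Rule 4 (final devoicing): /g/ is a voiced stop in word-final position, so it devoices to [k]. /iezejefig/ → iezejefik.

iezejefik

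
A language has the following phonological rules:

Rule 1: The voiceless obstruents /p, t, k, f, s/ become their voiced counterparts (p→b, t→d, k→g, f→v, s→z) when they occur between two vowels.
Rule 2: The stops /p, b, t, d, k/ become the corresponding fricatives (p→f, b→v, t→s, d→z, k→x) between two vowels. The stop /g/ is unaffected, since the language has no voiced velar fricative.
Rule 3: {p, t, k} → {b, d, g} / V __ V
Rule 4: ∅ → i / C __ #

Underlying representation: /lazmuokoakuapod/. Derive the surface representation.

lazmuogoaguavodi

Rule 1 (intervocalic voicing): /k/ is a voiceless obstruent between vowels /o/ and /o/, so it voices to [g]. /k/ is a voiceless obstruent between vowels /a/ and /u/, so it voices to [g]. /p/ is a voiceless obstruent between vowels /a/ and /o/, so it voices to [b]. /lazmuokoakuapod/ → lazmuogoaguabod.
Rule 2 (intervocalic spirantization): /b/ is a stop between vowels /a/ and /o/, so it spirantizes to the fricative [v]. /lazmuogoaguabod/ → lazmuogoaguavod.
Rule 3 (intervocalic voicing): no segment meets the environment; /lazmuogoaguavod/ is unchanged.
Rule 4 (final i-epenthesis): the form ends in the consonant /d/, so [i] is inserted word-finally. /lazmuogoaguavod/ → lazmuogoaguavodi.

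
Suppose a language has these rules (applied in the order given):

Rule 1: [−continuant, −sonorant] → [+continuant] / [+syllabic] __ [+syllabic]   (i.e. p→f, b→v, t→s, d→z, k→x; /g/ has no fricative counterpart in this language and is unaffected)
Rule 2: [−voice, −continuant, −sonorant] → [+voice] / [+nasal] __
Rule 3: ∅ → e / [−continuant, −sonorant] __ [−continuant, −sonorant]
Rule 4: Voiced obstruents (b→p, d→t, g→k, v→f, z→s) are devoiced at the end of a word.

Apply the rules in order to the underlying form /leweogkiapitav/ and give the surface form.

Rule 1 (intervocalic spirantization): /p/ is a stop between vowels /a/ and /i/, so it spirantizes to the fricative [f]. /t/ is a stop between vowels /i/ and /a/, so it spirantizes to the fricative [s]. /leweogkiapitav/ → leweogkiafisav.
Rule 2 (post-nasal voicing): no segment meets the environment; /leweogkiafisav/ is unchanged.
Rule 3 (stop-cluster e-epenthesis): /g/ and /k/ form a stop–stop cluster, so [e] is inserted between them. /leweogkiafisav/ → leweogekiafisav.
Rule 4 (final devoicing): /v/ is a voiced obstruent in word-final position, so it devoices to [f]. /leweogekiafisav/ → leweogekiafisaf.

leweogekiafisaf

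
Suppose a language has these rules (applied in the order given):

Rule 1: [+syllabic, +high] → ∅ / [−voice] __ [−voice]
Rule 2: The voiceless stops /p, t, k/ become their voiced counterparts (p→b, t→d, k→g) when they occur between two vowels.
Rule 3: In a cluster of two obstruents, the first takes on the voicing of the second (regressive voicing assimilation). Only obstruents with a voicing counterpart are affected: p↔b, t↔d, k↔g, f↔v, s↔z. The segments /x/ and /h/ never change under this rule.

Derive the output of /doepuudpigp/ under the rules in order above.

Rule 1 (high vowel syncope): no segment meets the environment; /doepuudpigp/ is unchanged.
Rule 2 (intervocalic voicing): /p/ is a voiceless stop between vowels /e/ and /u/, so it voices to [b]. /doepuudpigp/ → doebuudpigp.
Rule 3 (regressive voicing assimilation): /d/ precedes the voiceless obstruent /p/, so it devoices to [t] by assimilation. /g/ precedes the voiceless obstruent /p/, so it devoices to [k] by assimilation. /doebuudpigp/ → doebuutpikp.

doebuutpikp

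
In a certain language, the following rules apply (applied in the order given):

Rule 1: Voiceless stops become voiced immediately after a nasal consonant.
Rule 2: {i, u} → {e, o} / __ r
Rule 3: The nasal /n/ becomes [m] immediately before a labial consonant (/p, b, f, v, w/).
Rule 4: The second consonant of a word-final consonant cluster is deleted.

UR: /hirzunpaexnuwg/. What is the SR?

Rule 1 (post-nasal voicing): /p/ is a voiceless stop immediately after the nasal /n/, so it voices to [b]. /hirzunpaexnuwg/ → hirzunbaexnuwg.
Rule 2 (pre-rhotic lowering): /i/ is a high vowel immediately before /r/, so it lowers to [e]. /hirzunbaexnuwg/ → herzunbaexnuwg.
Rule 3 (nasal place assimilation): /n/ precedes the labial consonant /b/, so it assimilates in place to [m]. /herzunbaexnuwg/ → herzumbaexnuwg.
Rule 4 (final cluster simplification): /g/ is the second consonant of a word-final cluster /wg/, so it deletes. /herzumbaexnuwg/ → herzumbaexnuw.

herzumbaexnuw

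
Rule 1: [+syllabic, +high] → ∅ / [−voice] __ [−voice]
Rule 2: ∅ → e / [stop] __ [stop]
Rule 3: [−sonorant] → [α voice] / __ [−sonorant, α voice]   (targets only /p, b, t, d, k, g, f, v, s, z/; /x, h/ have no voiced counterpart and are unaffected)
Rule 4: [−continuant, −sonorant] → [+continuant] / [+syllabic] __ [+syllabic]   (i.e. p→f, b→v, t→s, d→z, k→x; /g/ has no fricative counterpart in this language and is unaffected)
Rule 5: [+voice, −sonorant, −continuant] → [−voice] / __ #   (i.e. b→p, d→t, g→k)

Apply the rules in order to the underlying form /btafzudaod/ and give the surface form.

besavzuzaot

Rule 1 (high vowel syncope): no segment meets the environment; /btafzudaod/ is unchanged.
Rule 2 (stop-cluster e-epenthesis): /b/ and /t/ form a stop–stop cluster, so [e] is inserted between them. /btafzudaod/ → betafzudaod.
Rule 3 (regressive voicing assimilation): /f/ precedes the voiced obstruent /z/, so it voices to [v] by assimilation. /betafzudaod/ → betavzudaod.
Rule 4 (intervocalic spirantization): /t/ is a stop between vowels /e/ and /a/, so it spirantizes to the fricative [s]. /d/ is a stop between vowels /u/ and /a/, so it spirantizes to the fricative [z]. /betavzudaod/ → besavzuzaod.
Rule 5 (final devoicing): /d/ is a voiced stop in word-final position, so it devoices to [t]. /besavzuzaod/ → besavzuzaot.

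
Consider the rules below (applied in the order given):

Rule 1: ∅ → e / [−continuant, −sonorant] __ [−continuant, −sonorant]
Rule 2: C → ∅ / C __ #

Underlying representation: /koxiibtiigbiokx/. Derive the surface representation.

koxiibetiigebiok

Rule 1 (stop-cluster e-epenthesis): /b/ and /t/ form a stop–stop cluster, so [e] is inserted between them. /g/ and /b/ form a stop–stop cluster, so [e] is inserted between them. /koxiibtiigbiokx/ → koxiibetiigebiokx.
Rule 2 (final cluster simplification): /x/ is the second consonant of a word-final cluster /kx/, so it deletes. /koxiibetiigebiokx/ → koxiibetiigebiok.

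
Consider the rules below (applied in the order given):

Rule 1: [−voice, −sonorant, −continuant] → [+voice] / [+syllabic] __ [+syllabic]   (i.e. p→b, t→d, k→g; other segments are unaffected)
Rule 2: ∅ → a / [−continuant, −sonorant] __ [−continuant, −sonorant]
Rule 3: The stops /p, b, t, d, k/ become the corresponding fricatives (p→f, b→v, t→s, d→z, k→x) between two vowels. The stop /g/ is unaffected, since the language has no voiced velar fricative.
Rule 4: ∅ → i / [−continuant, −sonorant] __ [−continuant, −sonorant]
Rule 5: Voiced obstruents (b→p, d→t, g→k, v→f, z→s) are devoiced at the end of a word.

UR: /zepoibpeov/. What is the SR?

Rule 1 (intervocalic voicing): /p/ is a voiceless stop between vowels /e/ and /o/, so it voices to [b]. /zepoibpeov/ → zeboibpeov.
Rule 2 (stop-cluster a-epenthesis): /b/ and /p/ form a stop–stop cluster, so [a] is inserted between them. /zeboibpeov/ → zeboibapeov.
Rule 3 (intervocalic spirantization): /b/ is a stop between vowels /e/ and /o/, so it spirantizes to the fricative [v]. /b/ is a stop between vowels /i/ and /a/, so it spirantizes to the fricative [v]. /p/ is a stop between vowels /a/ and /e/, so it spirantizes to the fricative [f]. /zeboibapeov/ → zevoivafeov.
Rule 4 (stop-cluster i-epenthesis): no segment meets the environment; /zevoivafeov/ is unchanged.
Rule 5 (final devoicing): /v/ is a voiced obstruent in word-final position, so it devoices to [f]. /zevoivafeov/ → zevoivafeof.

zevoivafeof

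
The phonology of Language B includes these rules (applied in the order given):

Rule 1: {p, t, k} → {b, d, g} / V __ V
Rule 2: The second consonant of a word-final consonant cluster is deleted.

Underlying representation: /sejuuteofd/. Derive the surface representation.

sejuudeof

Rule 1 (intervocalic voicing): /t/ is a voiceless stop between vowels /u/ and /e/, so it voices to [d]. /sejuuteofd/ → sejuudeofd.
Rule 2 (final cluster simplification): /d/ is the second consonant of a word-final cluster /fd/, so it deletes. /sejuudeofd/ → sejuudeof.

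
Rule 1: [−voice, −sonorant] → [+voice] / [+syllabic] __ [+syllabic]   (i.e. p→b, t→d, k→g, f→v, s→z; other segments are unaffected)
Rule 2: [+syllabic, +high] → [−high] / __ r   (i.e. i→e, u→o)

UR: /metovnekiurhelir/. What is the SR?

medovnegiorheler

Rule 1 (intervocalic voicing): /t/ is a voiceless obstruent between vowels /e/ and /o/, so it voices to [d]. /k/ is a voiceless obstruent between vowels /e/ and /i/, so it voices to [g]. /metovnekiurhelir/ → medovnegiurhelir.
Rule 2 (pre-rhotic lowering): /u/ is a high vowel immediately before /r/, so it lowers to [o]. /i/ is a high vowel immediately before /r/, so it lowers to [e]. /medovnegiurhelir/ → medovnegiorheler.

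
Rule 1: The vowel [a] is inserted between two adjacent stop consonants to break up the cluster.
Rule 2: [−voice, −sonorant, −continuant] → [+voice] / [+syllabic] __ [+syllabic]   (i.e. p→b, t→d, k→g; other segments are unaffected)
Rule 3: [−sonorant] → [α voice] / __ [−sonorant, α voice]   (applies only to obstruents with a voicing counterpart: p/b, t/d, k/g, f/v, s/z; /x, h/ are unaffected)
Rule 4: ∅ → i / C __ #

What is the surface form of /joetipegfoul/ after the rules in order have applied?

joedibekfouli

Rule 1 (stop-cluster a-epenthesis): no segment meets the environment; /joetipegfoul/ is unchanged.
Rule 2 (intervocalic voicing): /t/ is a voiceless stop between vowels /e/ and /i/, so it voices to [d]. /p/ is a voiceless stop between vowels /i/ and /e/, so it voices to [b]. /joetipegfoul/ → joedibegfoul.
Rule 3 (regressive voicing assimilation): /g/ precedes the voiceless obstruent /f/, so it devoices to [k] by assimilation. /joedibegfoul/ → joedibekfoul.
Rule 4 (final i-epenthesis): the form ends in the consonant /l/, so [i] is inserted word-finally. /joedibekfoul/ → joedibekfouli.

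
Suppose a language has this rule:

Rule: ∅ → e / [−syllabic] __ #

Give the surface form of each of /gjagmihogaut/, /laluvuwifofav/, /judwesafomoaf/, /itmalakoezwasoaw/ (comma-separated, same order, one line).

/gjagmihogaut/: the form ends in the consonant /t/, so [e] is inserted word-finally. → [gjagmihogaute].
/laluvuwifofav/: the form ends in the consonant /v/, so [e] is inserted word-finally. → [laluvuwifofave].
/judwesafomoaf/: the form ends in the consonant /f/, so [e] is inserted word-finally. → [judwesafomoafe].
/itmalakoezwasoaw/: the form ends in the consonant /w/, so [e] is inserted word-finally. → [itmalakoezwasoawe].

gjagmihogaute, laluvuwifofave, judwesafomoafe, itmalakoezwasoawe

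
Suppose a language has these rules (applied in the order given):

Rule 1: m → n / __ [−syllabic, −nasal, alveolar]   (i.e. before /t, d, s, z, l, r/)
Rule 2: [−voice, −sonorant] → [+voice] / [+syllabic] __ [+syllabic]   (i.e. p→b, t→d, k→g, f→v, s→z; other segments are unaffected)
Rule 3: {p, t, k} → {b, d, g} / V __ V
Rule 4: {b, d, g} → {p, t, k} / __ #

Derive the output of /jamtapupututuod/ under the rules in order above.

jantabubududuot

Rule 1 (nasal place assimilation): /m/ precedes the alveolar consonant /t/, so it assimilates in place to [n]. /jamtapupututuod/ → jantapupututuod.
Rule 2 (intervocalic voicing): /p/ is a voiceless obstruent between vowels /a/ and /u/, so it voices to [b]. /p/ is a voiceless obstruent between vowels /u/ and /u/, so it voices to [b]. /t/ is a voiceless obstruent between vowels /u/ and /u/, so it voices to [d]. /t/ is a voiceless obstruent between vowels /u/ and /u/, so it voices to [d]. /jantapupututuod/ → jantabubududuod.
Rule 3 (intervocalic voicing): no segment meets the environment; /jantabubududuod/ is unchanged.
Rule 4 (final devoicing): /d/ is a voiced stop in word-final position, so it devoices to [t]. /jantabubududuod/ → jantabubududuot.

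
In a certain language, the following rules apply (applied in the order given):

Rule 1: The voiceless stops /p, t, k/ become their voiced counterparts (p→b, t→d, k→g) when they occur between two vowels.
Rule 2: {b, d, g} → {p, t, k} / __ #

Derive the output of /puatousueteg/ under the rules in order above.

puadousuedek

Rule 1 (intervocalic voicing): /t/ is a voiceless stop between vowels /a/ and /o/, so it voices to [d]. /t/ is a voiceless stop between vowels /e/ and /e/, so it voices to [d]. /puatousueteg/ → puadousuedeg.
Rule 2 (final devoicing): /g/ is a voiced stop in word-final position, so it devoices to [k]. /puadousuedeg/ → puadousuedek.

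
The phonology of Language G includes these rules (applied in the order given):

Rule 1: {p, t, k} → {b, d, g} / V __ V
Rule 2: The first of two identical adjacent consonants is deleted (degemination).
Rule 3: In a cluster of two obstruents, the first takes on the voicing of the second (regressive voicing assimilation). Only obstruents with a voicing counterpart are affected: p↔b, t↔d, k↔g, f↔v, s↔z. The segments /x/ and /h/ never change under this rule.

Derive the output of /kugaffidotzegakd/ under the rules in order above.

kugafidodzegagd

Rule 1 (intervocalic voicing): no segment meets the environment; /kugaffidotzegakd/ is unchanged.
Rule 2 (degemination): /ff/ is a geminate; the first /f/ deletes. /kugaffidotzegakd/ → kugafidotzegakd.
Rule 3 (regressive voicing assimilation): /t/ precedes the voiced obstruent /z/, so it voices to [d] by assimilation. /k/ precedes the voiced obstruent /d/, so it voices to [g] by assimilation. /kugafidotzegakd/ → kugafidodzegagd.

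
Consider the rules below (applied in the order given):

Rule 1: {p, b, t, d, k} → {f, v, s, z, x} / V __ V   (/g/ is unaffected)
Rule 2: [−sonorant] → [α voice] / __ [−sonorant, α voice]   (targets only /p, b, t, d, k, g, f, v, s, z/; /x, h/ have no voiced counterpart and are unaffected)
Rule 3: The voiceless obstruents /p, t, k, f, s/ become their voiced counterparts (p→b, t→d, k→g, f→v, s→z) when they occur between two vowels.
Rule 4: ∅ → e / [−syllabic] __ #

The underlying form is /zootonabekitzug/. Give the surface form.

Rule 1 (intervocalic spirantization): /t/ is a stop between vowels /o/ and /o/, so it spirantizes to the fricative [s]. /b/ is a stop between vowels /a/ and /e/, so it spirantizes to the fricative [v]. /k/ is a stop between vowels /e/ and /i/, so it spirantizes to the fricative [x]. /zootonabekitzug/ → zoosonavexitzug.
Rule 2 (regressive voicing assimilation): /t/ precedes the voiced obstruent /z/, so it voices to [d] by assimilation. /zoosonavexitzug/ → zoosonavexidzug.
Rule 3 (intervocalic voicing): /s/ is a voiceless obstruent between vowels /o/ and /o/, so it voices to [z]. /zoosonavexidzug/ → zoozonavexidzug.
Rule 4 (final e-epenthesis): the form ends in the consonant /g/, so [e] is inserted word-finally. /zoozonavexidzug/ → zoozonavexidzuge.

zoozonavexidzuge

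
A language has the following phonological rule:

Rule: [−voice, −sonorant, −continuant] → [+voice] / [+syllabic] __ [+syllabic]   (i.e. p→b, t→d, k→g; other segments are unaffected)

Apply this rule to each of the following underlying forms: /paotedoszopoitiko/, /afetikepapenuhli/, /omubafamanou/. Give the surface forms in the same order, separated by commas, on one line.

/paotedoszopoitiko/: /t/ is a voiceless stop between vowels /o/ and /e/, so it voices to [d]. /p/ is a voiceless stop between vowels /o/ and /o/, so it voices to [b]. /t/ is a voiceless stop between vowels /i/ and /i/, so it voices to [d]. /k/ is a voiceless stop between vowels /i/ and /o/, so it voices to [g]. → [paodedoszoboidigo].
/afetikepapenuhli/: /t/ is a voiceless stop between vowels /e/ and /i/, so it voices to [d]. /k/ is a voiceless stop between vowels /i/ and /e/, so it voices to [g]. /p/ is a voiceless stop between vowels /e/ and /a/, so it voices to [b]. /p/ is a voiceless stop between vowels /a/ and /e/, so it voices to [b]. → [afedigebabenuhli].
/omubafamanou/: the rule's environment is not met; surfaces unchanged as [omubafamanou].

paodedoszoboidigo, afedigebabenuhli, omubafamanou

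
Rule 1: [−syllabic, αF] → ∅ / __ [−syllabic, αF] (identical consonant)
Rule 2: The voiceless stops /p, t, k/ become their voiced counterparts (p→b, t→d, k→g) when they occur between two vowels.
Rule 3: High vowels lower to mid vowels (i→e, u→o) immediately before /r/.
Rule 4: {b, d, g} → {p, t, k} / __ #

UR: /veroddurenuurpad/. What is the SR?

verodorenuorpat

Rule 1 (degemination): /dd/ is a geminate; the first /d/ deletes. /veroddurenuurpad/ → verodurenuurpad.
Rule 2 (intervocalic voicing): no segment meets the environment; /verodurenuurpad/ is unchanged.
Rule 3 (pre-rhotic lowering): /u/ is a high vowel immediately before /r/, so it lowers to [o]. /u/ is a high vowel immediately before /r/, so it lowers to [o]. /verodurenuurpad/ → verodorenuorpad.
Rule 4 (final devoicing): /d/ is a voiced stop in word-final position, so it devoices to [t]. /verodorenuorpad/ → verodorenuorpat.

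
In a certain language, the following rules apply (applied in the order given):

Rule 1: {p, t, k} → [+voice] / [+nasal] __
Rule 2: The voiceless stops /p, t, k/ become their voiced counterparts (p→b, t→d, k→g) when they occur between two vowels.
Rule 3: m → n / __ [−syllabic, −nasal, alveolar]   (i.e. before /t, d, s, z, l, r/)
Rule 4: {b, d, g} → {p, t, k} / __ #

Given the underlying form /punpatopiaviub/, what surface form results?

Rule 1 (post-nasal voicing): /p/ is a voiceless stop immediately after the nasal /n/, so it voices to [b]. /punpatopiaviub/ → punbatopiaviub.
Rule 2 (intervocalic voicing): /t/ is a voiceless stop between vowels /a/ and /o/, so it voices to [d]. /p/ is a voiceless stop between vowels /o/ and /i/, so it voices to [b]. /punbatopiaviub/ → punbadobiaviub.
Rule 3 (nasal place assimilation): no segment meets the environment; /punbadobiaviub/ is unchanged.
Rule 4 (final devoicing): /b/ is a voiced stop in word-final position, so it devoices to [p]. /punbadobiaviub/ → punbadobiaviup.

punbadobiaviup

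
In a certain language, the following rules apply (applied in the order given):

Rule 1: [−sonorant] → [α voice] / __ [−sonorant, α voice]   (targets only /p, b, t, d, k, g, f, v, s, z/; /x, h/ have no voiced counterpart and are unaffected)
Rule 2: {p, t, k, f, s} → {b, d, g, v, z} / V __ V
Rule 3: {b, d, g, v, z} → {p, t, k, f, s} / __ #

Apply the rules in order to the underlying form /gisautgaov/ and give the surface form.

gizaudgaof

Rule 1 (regressive voicing assimilation): /t/ precedes the voiced obstruent /g/, so it voices to [d] by assimilation. /gisautgaov/ → gisaudgaov.
Rule 2 (intervocalic voicing): /s/ is a voiceless obstruent between vowels /i/ and /a/, so it voices to [z]. /gisaudgaov/ → gizaudgaov.
Rule 3 (final devoicing): /v/ is a voiced obstruent in word-final position, so it devoices to [f]. /gizaudgaov/ → gizaudgaof.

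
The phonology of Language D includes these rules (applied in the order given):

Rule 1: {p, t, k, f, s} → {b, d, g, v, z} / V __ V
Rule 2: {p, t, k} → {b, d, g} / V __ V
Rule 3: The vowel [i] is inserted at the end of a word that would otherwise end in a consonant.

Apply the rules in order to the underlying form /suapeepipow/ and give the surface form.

Rule 1 (intervocalic voicing): /p/ is a voiceless obstruent between vowels /a/ and /e/, so it voices to [b]. /p/ is a voiceless obstruent between vowels /e/ and /i/, so it voices to [b]. /p/ is a voiceless obstruent between vowels /i/ and /o/, so it voices to [b]. /suapeepipow/ → suabeebibow.
Rule 2 (intervocalic voicing): no segment meets the environment; /suabeebibow/ is unchanged.
Rule 3 (final i-epenthesis): the form ends in the consonant /w/, so [i] is inserted word-finally. /suabeebibow/ → suabeebibowi.

suabeebibowi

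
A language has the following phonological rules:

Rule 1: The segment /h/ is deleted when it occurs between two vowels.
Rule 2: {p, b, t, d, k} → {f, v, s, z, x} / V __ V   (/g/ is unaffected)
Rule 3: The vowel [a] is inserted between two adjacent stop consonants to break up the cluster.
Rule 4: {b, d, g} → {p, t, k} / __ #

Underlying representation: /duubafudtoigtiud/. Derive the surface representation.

Rule 1 (intervocalic h-deletion): no segment meets the environment; /duubafudtoigtiud/ is unchanged.
Rule 2 (intervocalic spirantization): /b/ is a stop between vowels /u/ and /a/, so it spirantizes to the fricative [v]. /duubafudtoigtiud/ → duuvafudtoigtiud.
Rule 3 (stop-cluster a-epenthesis): /d/ and /t/ form a stop–stop cluster, so [a] is inserted between them. /g/ and /t/ form a stop–stop cluster, so [a] is inserted between them. /duuvafudtoigtiud/ → duuvafudatoigatiud.
Rule 4 (final devoicing): /d/ is a voiced stop in word-final position, so it devoices to [t]. /duuvafudatoigatiud/ → duuvafudatoigatiut.

duuvafudatoigatiut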